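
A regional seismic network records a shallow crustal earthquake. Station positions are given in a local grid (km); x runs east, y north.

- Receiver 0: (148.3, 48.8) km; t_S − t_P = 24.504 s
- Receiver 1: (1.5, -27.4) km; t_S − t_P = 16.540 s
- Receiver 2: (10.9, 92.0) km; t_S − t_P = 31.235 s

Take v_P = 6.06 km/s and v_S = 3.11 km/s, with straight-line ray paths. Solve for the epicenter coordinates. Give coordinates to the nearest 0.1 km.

Distance from S−P lag: d = Δt · v_P v_S / (v_P − v_S) = Δt · (6.06·3.11)/(6.06−3.11) ≈ 6.3887·Δt.
So d_Receiver 0 = 156.55, d_Receiver 1 = 105.67, d_Receiver 2 = 199.55 km.
Circle about each station: (x − 148.3)² + (y − 48.8)² = 156.55²; (x − 1.5)² + (y + 27.4)² = 105.67²; (x − 10.9)² + (y − 92.0)² = 199.55².
Subtracting the Receiver 0 equation from the Receiver 1 and Receiver 2 equations removes the quadratic terms:
-293.6 x − 152.4 y = -10279.57
-274.8 x + 86.4 y = -31103.82
Solving the 2×2 system: x ≈ 83.7, y ≈ -93.8 km.

83.7 km east, -93.8 km north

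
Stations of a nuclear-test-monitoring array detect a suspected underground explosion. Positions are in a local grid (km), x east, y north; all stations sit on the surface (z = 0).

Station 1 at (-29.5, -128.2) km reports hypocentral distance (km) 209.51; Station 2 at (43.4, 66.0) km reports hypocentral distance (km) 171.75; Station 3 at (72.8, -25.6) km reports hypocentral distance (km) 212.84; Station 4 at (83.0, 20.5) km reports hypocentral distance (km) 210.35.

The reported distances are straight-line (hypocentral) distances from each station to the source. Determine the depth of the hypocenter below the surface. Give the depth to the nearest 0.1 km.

67.6 km

Each station gives a sphere (x−x_i)² + (y−y_i)² + z² = d_i² (stations at z=0).
Subtracting the Station 1 sphere from Station 2 and Station 3: z² cancels, leaving linear equations in x and y:
145.8 x + 388.4 y = 3330.45
204.6 x + 205.2 y = -12756.72
Solving: x ≈ -113.790, y ≈ 51.290 km (keep extra digits for the depth step; rounded: -113.8, 51.3).
Then from the Station 1 sphere: z² = 209.51² − (x + 29.5)² − (y + 128.2)² with x = -113.790, y = 51.290, so z ≈ 67.624 ≈ 67.6 km.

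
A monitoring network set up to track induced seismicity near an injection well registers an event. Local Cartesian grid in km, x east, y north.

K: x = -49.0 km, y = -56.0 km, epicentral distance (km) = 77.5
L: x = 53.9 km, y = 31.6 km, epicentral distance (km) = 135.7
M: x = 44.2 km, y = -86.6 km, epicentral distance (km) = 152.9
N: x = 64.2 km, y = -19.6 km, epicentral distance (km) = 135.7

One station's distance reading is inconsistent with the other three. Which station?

L

Solve using three stations at a time. Using K, M, N (subtract circle equations pairwise → linear system) gives (x, y) ≈ (-65.7, 19.7).
Distances from that point to each station vs reported:
  K: calculated 77.6 vs reported 77.5 → residual 0.1 km
  L: calculated 120.2 vs reported 135.7 → residual 15.5 km
  M: calculated 152.9 vs reported 152.9 → residual 0.0 km
  N: calculated 135.7 vs reported 135.7 → residual 0.0 km
K, M, N are mutually consistent (residuals ≈ 0); L is off by 15.5 km.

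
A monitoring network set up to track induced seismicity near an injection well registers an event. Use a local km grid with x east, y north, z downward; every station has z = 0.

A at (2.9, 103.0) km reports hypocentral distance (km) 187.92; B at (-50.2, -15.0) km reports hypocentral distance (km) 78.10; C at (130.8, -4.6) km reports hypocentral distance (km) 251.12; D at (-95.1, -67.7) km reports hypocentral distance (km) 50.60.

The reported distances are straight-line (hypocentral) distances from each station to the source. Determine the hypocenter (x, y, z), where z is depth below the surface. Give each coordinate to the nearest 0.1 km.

Each station gives a sphere (x−x_i)² + (y−y_i)² + z² = d_i² (stations at z=0).
Subtracting the A sphere from B and C: z² cancels, leaving linear equations in x and y:
-106.2 x − 236.0 y = 21341.95
255.8 x − 215.2 y = -21234.94
Solving: x ≈ -115.404, y ≈ -38.500 km (keep extra digits for the depth step; rounded: -115.4, -38.5).
Then from the A sphere: z² = 187.92² − (x − 2.9)² − (y − 103.0)² with x = -115.404, y = -38.500, so z ≈ 35.998 ≈ 36.0 km.

x ≈ -115.4 km, y ≈ -38.5 km, depth ≈ 36.0 km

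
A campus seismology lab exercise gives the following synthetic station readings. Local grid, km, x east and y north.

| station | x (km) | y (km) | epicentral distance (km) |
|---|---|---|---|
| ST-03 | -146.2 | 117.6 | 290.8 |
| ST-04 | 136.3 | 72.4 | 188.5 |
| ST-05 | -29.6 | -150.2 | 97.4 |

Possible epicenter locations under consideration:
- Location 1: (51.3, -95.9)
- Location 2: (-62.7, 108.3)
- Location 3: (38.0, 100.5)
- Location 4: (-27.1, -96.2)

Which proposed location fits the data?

Location 1

For each candidate, compare |candidate − station| to the reported distance:
Location 1: residuals ST-03 0.0, ST-04 0.0, ST-05 0.0 → max 0.0 km
Location 2: residuals ST-03 206.8, ST-04 13.7, ST-05 163.2 → max 206.8 km
Location 3: residuals ST-03 105.8, ST-04 86.3, ST-05 162.3 → max 162.3 km
Location 4: residuals ST-03 46.1, ST-04 46.3, ST-05 43.3 → max 46.3 km
Only Location 1 has all residuals ≈ 0.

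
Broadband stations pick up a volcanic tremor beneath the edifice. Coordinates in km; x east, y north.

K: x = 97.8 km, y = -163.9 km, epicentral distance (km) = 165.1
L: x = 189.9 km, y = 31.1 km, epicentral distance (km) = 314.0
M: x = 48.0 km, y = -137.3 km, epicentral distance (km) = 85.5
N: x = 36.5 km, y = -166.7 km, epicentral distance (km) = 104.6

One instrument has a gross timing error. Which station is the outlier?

Solve using three stations at a time. Using K, L, N (subtract circle equations pairwise → linear system) gives (x, y) ≈ (-66.6, -149.9).
Distances from that point to each station vs reported:
  K: calculated 165.0 vs reported 165.1 → residual 0.1 km
  L: calculated 314.0 vs reported 314.0 → residual 0.0 km
  M: calculated 115.3 vs reported 85.5 → residual 29.8 km
  N: calculated 104.5 vs reported 104.6 → residual 0.1 km
K, L, N are mutually consistent (residuals ≈ 0); M is off by 29.8 km.

M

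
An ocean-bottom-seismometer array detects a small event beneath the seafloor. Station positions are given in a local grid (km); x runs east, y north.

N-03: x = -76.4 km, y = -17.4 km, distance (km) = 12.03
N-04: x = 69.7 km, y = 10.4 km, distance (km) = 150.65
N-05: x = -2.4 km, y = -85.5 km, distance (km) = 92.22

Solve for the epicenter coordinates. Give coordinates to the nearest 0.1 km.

(-75.6, -29.4)

Circle about each station: (x + 76.4)² + (y + 17.4)² = 12.03²; (x − 69.7)² + (y − 10.4)² = 150.65²; (x + 2.4)² + (y + 85.5)² = 92.22².
Subtracting pairs of circle equations eliminates x²+y² and gives linear equations (the radical axes):
292.2 x + 55.6 y = -23724.17
148.0 x − 136.2 y = -7183.52
Solving the 2×2 system: x ≈ -75.6, y ≈ -29.4 km.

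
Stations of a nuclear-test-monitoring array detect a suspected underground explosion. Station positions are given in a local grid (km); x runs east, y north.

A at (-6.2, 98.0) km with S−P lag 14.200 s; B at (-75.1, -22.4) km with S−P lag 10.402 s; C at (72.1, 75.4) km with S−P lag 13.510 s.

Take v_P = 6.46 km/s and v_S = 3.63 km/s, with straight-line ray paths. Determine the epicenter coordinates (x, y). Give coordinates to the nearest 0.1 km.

11.0 km east, -18.4 km north

Distance from S−P lag: d = Δt · v_P v_S / (v_P − v_S) = Δt · (6.46·3.63)/(6.46−3.63) ≈ 8.2861·Δt.
So d_A = 117.66, d_B = 86.19, d_C = 111.95 km.
Circle about each station: (x + 6.2)² + (y − 98.0)² = 117.66²; (x + 75.1)² + (y + 22.4)² = 86.19²; (x − 72.1)² + (y − 75.4)² = 111.95².
Subtracting the A equation from the B and C equations removes the quadratic terms:
-137.8 x − 240.8 y = 2914.49
156.6 x − 45.2 y = 2552.20
Solving the 2×2 system: x ≈ 11.0, y ≈ -18.4 km.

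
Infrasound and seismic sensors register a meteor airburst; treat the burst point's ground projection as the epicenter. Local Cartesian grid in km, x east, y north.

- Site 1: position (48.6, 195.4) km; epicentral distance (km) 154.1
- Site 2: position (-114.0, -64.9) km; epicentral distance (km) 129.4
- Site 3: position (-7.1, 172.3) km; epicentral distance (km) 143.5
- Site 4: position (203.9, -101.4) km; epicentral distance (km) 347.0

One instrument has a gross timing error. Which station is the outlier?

Solve using three stations at a time. Using Site 2, Site 3, Site 4 (subtract circle equations pairwise → linear system) gives (x, y) ≈ (-101.2, 63.9).
Distances from that point to each station vs reported:
  Site 1: calculated 199.3 vs reported 154.1 → residual 45.2 km
  Site 2: calculated 129.4 vs reported 129.4 → residual 0.0 km
  Site 3: calculated 143.5 vs reported 143.5 → residual 0.0 km
  Site 4: calculated 347.0 vs reported 347.0 → residual 0.0 km
Site 2, Site 3, Site 4 are mutually consistent (residuals ≈ 0); Site 1 is off by 45.2 km.

Site 1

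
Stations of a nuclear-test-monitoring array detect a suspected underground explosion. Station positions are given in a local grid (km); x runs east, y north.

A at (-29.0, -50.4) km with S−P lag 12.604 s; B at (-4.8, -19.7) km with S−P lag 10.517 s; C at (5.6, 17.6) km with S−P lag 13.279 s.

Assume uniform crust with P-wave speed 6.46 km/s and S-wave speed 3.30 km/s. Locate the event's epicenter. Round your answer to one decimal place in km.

Distance from S−P lag: d = Δt · v_P v_S / (v_P − v_S) = Δt · (6.46·3.30)/(6.46−3.30) ≈ 6.7462·Δt.
So d_A = 85.03, d_B = 70.95, d_C = 89.58 km.
Circle about each station: (x + 29.0)² + (y + 50.4)² = 85.03²; (x + 4.8)² + (y + 19.7)² = 70.95²; (x − 5.6)² + (y − 17.6)² = 89.58².
Subtracting the A equation from the B and C equations removes the quadratic terms:
48.4 x + 61.4 y = -773.83
69.2 x + 136.0 y = -3834.52
Solving the 2×2 system: x ≈ 55.8, y ≈ -56.6 km.
Check against A (with the unrounded x, y): √((x + 29.0)²+(y + 50.4)²) = 85.02 ≈ 85.03 km. ✓

55.8 km east, -56.6 km north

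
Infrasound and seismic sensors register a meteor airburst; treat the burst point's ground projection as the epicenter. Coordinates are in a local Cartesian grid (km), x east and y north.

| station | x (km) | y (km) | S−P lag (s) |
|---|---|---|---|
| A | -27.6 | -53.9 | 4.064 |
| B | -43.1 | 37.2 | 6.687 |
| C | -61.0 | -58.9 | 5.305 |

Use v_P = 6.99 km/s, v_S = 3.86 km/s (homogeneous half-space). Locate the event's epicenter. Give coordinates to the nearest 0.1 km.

Distance from S−P lag: d = Δt · v_P v_S / (v_P − v_S) = Δt · (6.99·3.86)/(6.99−3.86) ≈ 8.6203·Δt.
So d_A = 35.03, d_B = 57.64, d_C = 45.73 km.
Circle about each station: (x + 27.6)² + (y + 53.9)² = 35.03²; (x + 43.1)² + (y − 37.2)² = 57.64²; (x + 61.0)² + (y + 58.9)² = 45.73².
Subtracting the A equation from the B and C equations removes the quadratic terms:
-31.0 x + 182.2 y = -2520.79
-66.8 x − 10.0 y = 2659.11
Solving the 2×2 system: x ≈ -36.8, y ≈ -20.1 km.

-36.8 km east, -20.1 km north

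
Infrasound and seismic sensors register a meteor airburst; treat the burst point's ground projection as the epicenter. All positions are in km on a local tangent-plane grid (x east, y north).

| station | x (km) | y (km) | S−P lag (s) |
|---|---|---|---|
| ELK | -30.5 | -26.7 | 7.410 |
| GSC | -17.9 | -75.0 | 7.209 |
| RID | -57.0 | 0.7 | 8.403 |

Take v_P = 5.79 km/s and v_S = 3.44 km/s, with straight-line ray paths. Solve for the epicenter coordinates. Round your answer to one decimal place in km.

Distance from S−P lag: d = Δt · v_P v_S / (v_P − v_S) = Δt · (5.79·3.44)/(5.79−3.44) ≈ 8.4756·Δt.
So d_ELK = 62.80, d_GSC = 61.10, d_RID = 71.22 km.
Circle about each station: (x + 30.5)² + (y + 26.7)² = 62.80²; (x + 17.9)² + (y + 75.0)² = 61.10²; (x + 57.0)² + (y − 0.7)² = 71.22².
Subtracting the ELK equation from the GSC and RID equations removes the quadratic terms:
25.2 x − 96.6 y = 4512.90
-53.0 x + 54.8 y = 477.90
Solving the 2×2 system: x ≈ -78.5, y ≈ -67.2 km.

(-78.5, -67.2)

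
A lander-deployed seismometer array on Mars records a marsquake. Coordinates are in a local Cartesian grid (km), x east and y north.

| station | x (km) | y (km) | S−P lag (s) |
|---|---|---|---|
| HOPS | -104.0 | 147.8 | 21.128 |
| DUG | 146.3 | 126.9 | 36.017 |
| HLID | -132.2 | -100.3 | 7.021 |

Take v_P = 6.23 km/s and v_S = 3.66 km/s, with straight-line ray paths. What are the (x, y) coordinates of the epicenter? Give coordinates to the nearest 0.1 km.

Distance from S−P lag: d = Δt · v_P v_S / (v_P − v_S) = Δt · (6.23·3.66)/(6.23−3.66) ≈ 8.8723·Δt.
So d_HOPS = 187.45, d_DUG = 319.55, d_HLID = 62.29 km.
Circle about each station: (x + 104.0)² + (y − 147.8)² = 187.45²; (x − 146.3)² + (y − 126.9)² = 319.55²; (x + 132.2)² + (y + 100.3)² = 62.29².
Subtracting the HOPS equation from the DUG and HLID equations removes the quadratic terms:
500.6 x − 41.8 y = -62128.24
-56.4 x − 496.2 y = 26133.55
Solving the 2×2 system: x ≈ -127.3, y ≈ -38.2 km.

x ≈ -127.3 km, y ≈ -38.2 km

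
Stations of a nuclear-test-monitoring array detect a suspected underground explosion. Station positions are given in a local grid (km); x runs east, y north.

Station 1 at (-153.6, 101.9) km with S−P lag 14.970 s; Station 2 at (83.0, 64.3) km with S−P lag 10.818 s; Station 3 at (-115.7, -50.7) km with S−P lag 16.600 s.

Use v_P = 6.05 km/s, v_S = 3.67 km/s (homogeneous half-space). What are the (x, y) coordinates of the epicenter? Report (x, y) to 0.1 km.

x ≈ -17.8 km, y ≈ 69.3 km

Distance from S−P lag: d = Δt · v_P v_S / (v_P − v_S) = Δt · (6.05·3.67)/(6.05−3.67) ≈ 9.3292·Δt.
So d_Station 1 = 139.66, d_Station 2 = 100.92, d_Station 3 = 154.86 km.
Circle about each station: (x + 153.6)² + (y − 101.9)² = 139.66²; (x − 83.0)² + (y − 64.3)² = 100.92²; (x + 115.7)² + (y + 50.7)² = 154.86².
Subtracting pairs of circle equations eliminates x²+y² and gives linear equations (the radical axes):
473.2 x − 75.2 y = -13633.01
75.8 x − 305.2 y = -22496.29
Solving the 2×2 system: x ≈ -17.8, y ≈ 69.3 km.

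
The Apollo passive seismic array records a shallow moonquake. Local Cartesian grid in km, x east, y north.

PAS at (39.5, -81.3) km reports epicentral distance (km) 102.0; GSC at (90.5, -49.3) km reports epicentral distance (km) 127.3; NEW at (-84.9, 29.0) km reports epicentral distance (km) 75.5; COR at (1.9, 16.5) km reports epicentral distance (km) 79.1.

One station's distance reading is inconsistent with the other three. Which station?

Solve using three stations at a time. Using PAS, NEW, COR (subtract circle equations pairwise → linear system) gives (x, y) ≈ (-53.7, -39.8).
Distances from that point to each station vs reported:
  PAS: calculated 102.0 vs reported 102.0 → residual 0.0 km
  GSC: calculated 144.5 vs reported 127.3 → residual 17.2 km
  NEW: calculated 75.5 vs reported 75.5 → residual 0.0 km
  COR: calculated 79.1 vs reported 79.1 → residual 0.0 km
PAS, NEW, COR are mutually consistent (residuals ≈ 0); GSC is off by 17.2 km.

GSC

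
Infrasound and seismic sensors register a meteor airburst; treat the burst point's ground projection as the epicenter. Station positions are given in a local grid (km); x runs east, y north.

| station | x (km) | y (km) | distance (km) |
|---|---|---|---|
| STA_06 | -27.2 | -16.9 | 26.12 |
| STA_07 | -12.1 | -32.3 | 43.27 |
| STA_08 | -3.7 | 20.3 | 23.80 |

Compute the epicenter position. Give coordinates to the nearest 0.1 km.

-24.7 km east, 9.1 km north

Circle about each station: (x + 27.2)² + (y + 16.9)² = 26.12²; (x + 12.1)² + (y + 32.3)² = 43.27²; (x + 3.7)² + (y − 20.3)² = 23.80².
Subtracting the STA_06 equation from the STA_07 and STA_08 equations removes the quadratic terms:
30.2 x − 30.8 y = -1025.79
47.0 x + 74.4 y = -483.86
Solving the 2×2 system: x ≈ -24.7, y ≈ 9.1 km.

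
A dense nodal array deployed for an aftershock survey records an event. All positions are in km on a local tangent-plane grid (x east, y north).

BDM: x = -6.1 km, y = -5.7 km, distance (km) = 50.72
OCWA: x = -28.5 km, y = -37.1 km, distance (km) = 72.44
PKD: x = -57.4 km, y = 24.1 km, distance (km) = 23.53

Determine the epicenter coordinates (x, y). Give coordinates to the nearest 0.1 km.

Circle about each station: (x + 6.1)² + (y + 5.7)² = 50.72²; (x + 28.5)² + (y + 37.1)² = 72.44²; (x + 57.4)² + (y − 24.1)² = 23.53².
Subtracting pairs of circle equations eliminates x²+y² and gives linear equations (the radical axes):
-44.8 x − 62.8 y = -556.08
-102.6 x + 59.6 y = 5824.73
Solving the 2×2 system: x ≈ -36.5, y ≈ 34.9 km.

x ≈ -36.5 km, y ≈ 34.9 km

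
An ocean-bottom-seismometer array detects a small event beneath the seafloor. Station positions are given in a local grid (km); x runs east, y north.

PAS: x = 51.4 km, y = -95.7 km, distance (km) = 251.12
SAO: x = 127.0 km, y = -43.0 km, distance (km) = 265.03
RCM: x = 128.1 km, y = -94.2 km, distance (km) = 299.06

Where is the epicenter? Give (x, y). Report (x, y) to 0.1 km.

-86.3 km east, 114.3 km north

Circle about each station: (x − 51.4)² + (y + 95.7)² = 251.12²; (x − 127.0)² + (y + 43.0)² = 265.03²; (x − 128.1)² + (y + 94.2)² = 299.06².
Subtracting the PAS equation from the SAO and RCM equations removes the quadratic terms:
151.2 x + 105.4 y = -1002.10
153.4 x + 3.0 y = -12892.83
Solving the 2×2 system: x ≈ -86.3, y ≈ 114.3 km.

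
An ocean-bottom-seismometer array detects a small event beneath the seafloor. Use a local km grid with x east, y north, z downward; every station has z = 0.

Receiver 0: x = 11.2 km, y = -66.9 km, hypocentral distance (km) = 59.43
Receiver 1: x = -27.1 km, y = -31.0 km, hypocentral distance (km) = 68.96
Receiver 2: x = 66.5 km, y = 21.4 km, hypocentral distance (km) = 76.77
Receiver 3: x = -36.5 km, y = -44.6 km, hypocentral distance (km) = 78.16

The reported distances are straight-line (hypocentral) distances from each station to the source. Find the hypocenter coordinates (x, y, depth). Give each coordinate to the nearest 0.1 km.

Each station gives a sphere (x−x_i)² + (y−y_i)² + z² = d_i² (stations at z=0).
Subtracting the Receiver 0 sphere from Receiver 1 and Receiver 2: z² cancels, leaving linear equations in x and y:
-76.6 x + 71.8 y = -4129.20
110.6 x + 176.6 y = -2082.55
Solving: x ≈ 27.002, y ≈ -28.703 km (keep extra digits for the depth step; rounded: 27.0, -28.7).
Then from the Receiver 0 sphere: z² = 59.43² − (x − 11.2)² − (y + 66.9)² with x = 27.002, y = -28.703, so z ≈ 42.699 ≈ 42.7 km.

(27.0, -28.7, 42.7)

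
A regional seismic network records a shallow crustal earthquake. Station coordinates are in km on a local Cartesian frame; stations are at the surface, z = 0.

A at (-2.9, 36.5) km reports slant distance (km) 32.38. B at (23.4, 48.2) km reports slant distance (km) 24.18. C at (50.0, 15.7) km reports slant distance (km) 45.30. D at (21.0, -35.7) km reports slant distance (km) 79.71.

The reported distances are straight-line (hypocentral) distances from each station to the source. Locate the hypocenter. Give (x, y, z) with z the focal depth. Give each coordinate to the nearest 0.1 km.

Each station gives a sphere (x−x_i)² + (y−y_i)² + z² = d_i² (stations at z=0).
Subtracting the A sphere from B and C: z² cancels, leaving linear equations in x and y:
52.6 x + 23.4 y = 1993.93
105.8 x − 41.6 y = 402.20
Solving: x ≈ 19.803, y ≈ 40.696 km (keep extra digits for the depth step; rounded: 19.8, 40.7).
Then from the A sphere: z² = 32.38² − (x + 2.9)² − (y − 36.5)² with x = 19.803, y = 40.696, so z ≈ 22.703 ≈ 22.7 km.

x ≈ 19.8 km, y ≈ 40.7 km, depth ≈ 22.7 km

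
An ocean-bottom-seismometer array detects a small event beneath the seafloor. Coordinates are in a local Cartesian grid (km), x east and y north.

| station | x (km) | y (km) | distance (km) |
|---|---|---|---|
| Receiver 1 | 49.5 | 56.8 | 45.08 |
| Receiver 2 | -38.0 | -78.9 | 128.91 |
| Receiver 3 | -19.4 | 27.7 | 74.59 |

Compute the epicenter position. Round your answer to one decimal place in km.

Circle about each station: (x − 49.5)² + (y − 56.8)² = 45.08²; (x + 38.0)² + (y + 78.9)² = 128.91²; (x + 19.4)² + (y − 27.7)² = 74.59².
Subtracting the Receiver 1 equation from the Receiver 2 and Receiver 3 equations removes the quadratic terms:
-175.0 x − 271.4 y = -12592.86
-137.8 x − 58.2 y = -8064.30
Solving the 2×2 system: x ≈ 53.5, y ≈ 11.9 km.

x ≈ 53.5 km, y ≈ 11.9 km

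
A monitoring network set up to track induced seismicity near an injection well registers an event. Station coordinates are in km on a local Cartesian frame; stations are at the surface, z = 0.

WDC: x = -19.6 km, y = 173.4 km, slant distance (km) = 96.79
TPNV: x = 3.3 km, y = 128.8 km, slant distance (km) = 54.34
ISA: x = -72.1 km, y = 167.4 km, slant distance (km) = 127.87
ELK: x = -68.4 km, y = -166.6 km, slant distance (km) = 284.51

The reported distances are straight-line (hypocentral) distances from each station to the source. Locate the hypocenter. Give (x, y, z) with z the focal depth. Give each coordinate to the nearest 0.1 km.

x ≈ 28.9 km, y ≈ 98.2 km, depth ≈ 36.9 km

Each station gives a sphere (x−x_i)² + (y−y_i)² + z² = d_i² (stations at z=0).
Subtracting the WDC sphere from TPNV and ISA: z² cancels, leaving linear equations in x and y:
45.8 x − 89.2 y = -7435.92
-105.0 x − 12.0 y = -4212.98
Solving: x ≈ 28.901, y ≈ 98.201 km (keep extra digits for the depth step; rounded: 28.9, 98.2).
Then from the WDC sphere: z² = 96.79² − (x + 19.6)² − (y − 173.4)² with x = 28.901, y = 98.201, so z ≈ 36.893 ≈ 36.9 km.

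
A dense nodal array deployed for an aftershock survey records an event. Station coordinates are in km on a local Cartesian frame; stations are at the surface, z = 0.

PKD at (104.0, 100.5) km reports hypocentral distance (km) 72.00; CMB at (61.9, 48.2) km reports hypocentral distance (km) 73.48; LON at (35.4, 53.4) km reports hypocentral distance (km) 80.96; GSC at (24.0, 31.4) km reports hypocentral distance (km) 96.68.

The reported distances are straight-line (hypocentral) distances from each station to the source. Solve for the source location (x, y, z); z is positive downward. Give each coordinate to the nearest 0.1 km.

x ≈ 76.5 km, y ≈ 81.6 km, depth ≈ 63.8 km

Each station gives a sphere (x−x_i)² + (y−y_i)² + z² = d_i² (stations at z=0).
Subtracting the PKD sphere from CMB and LON: z² cancels, leaving linear equations in x and y:
-84.2 x − 104.6 y = -14976.71
-137.2 x − 94.2 y = -18182.05
Solving: x ≈ 76.492, y ≈ 81.607 km (keep extra digits for the depth step; rounded: 76.5, 81.6).
Then from the PKD sphere: z² = 72.00² − (x − 104.0)² − (y − 100.5)² with x = 76.492, y = 81.607, so z ≈ 63.799 ≈ 63.8 km.
Check against GSC (with the unrounded solution): distance 96.68 ≈ 96.68 km. ✓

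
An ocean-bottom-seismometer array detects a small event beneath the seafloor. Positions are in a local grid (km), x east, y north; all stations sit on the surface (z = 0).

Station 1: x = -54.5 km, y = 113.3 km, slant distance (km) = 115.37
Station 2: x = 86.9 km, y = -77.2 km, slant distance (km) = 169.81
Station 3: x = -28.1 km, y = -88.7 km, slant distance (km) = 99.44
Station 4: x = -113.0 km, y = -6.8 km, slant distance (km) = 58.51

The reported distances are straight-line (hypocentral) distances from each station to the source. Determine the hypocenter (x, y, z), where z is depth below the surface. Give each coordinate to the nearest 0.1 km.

(-61.4, 1.2, 26.4)

Each station gives a sphere (x−x_i)² + (y−y_i)² + z² = d_i² (stations at z=0).
Subtracting the Station 1 sphere from Station 2 and Station 3: z² cancels, leaving linear equations in x and y:
282.8 x − 381.0 y = -17820.89
52.8 x − 404.0 y = -3727.92
Solving: x ≈ -61.394, y ≈ 1.204 km (keep extra digits for the depth step; rounded: -61.4, 1.2).
Then from the Station 1 sphere: z² = 115.37² − (x + 54.5)² − (y − 113.3)² with x = -61.394, y = 1.204, so z ≈ 26.404 ≈ 26.4 km.
Check against Station 4 (with the unrounded solution): distance 58.52 ≈ 58.51 km. ✓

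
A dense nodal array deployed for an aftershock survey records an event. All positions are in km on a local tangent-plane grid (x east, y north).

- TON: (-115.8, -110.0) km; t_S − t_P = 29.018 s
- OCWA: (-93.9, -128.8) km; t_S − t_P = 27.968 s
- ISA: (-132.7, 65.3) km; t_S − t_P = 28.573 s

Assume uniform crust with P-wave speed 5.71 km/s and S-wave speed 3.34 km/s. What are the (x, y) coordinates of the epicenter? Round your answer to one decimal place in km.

x ≈ 88.6 km, y ≈ 2.9 km

Distance from S−P lag: d = Δt · v_P v_S / (v_P − v_S) = Δt · (5.71·3.34)/(5.71−3.34) ≈ 8.0470·Δt.
So d_TON = 233.51, d_OCWA = 225.06, d_ISA = 229.93 km.
Circle about each station: (x + 115.8)² + (y + 110.0)² = 233.51²; (x + 93.9)² + (y + 128.8)² = 225.06²; (x + 132.7)² + (y − 65.3)² = 229.93².
Subtracting the TON equation from the OCWA and ISA equations removes the quadratic terms:
43.8 x − 37.6 y = 3771.93
-33.8 x + 350.6 y = -1977.14
Solving the 2×2 system: x ≈ 88.6, y ≈ 2.9 km.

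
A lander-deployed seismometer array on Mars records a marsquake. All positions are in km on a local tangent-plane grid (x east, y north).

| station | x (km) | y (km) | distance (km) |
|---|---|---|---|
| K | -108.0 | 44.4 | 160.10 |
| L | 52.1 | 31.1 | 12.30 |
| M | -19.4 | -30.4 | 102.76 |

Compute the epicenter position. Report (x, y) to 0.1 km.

52.1 km east, 43.4 km north

Circle about each station: (x + 108.0)² + (y − 44.4)² = 160.10²; (x − 52.1)² + (y − 31.1)² = 12.30²; (x + 19.4)² + (y + 30.4)² = 102.76².
Subtracting the K equation from the L and M equations removes the quadratic terms:
320.2 x − 26.6 y = 15526.98
177.2 x − 149.6 y = 2737.55
Solving the 2×2 system: x ≈ 52.1, y ≈ 43.4 km.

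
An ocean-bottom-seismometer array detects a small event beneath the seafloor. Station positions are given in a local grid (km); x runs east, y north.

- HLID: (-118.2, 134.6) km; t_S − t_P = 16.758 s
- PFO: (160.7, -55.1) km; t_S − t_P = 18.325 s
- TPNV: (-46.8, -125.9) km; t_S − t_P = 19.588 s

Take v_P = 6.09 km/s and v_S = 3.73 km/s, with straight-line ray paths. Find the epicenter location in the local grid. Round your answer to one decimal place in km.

19.5 km east, 50.6 km north

Distance from S−P lag: d = Δt · v_P v_S / (v_P − v_S) = Δt · (6.09·3.73)/(6.09−3.73) ≈ 9.6253·Δt.
So d_HLID = 161.30, d_PFO = 176.38, d_TPNV = 188.54 km.
Circle about each station: (x + 118.2)² + (y − 134.6)² = 161.30²; (x − 160.7)² + (y + 55.1)² = 176.38²; (x + 46.8)² + (y + 125.9)² = 188.54².
Subtracting pairs of circle equations eliminates x²+y² and gives linear equations (the radical axes):
557.8 x − 379.4 y = -8320.11
142.8 x − 521.0 y = -23576.99
Solving the 2×2 system: x ≈ 19.5, y ≈ 50.6 km.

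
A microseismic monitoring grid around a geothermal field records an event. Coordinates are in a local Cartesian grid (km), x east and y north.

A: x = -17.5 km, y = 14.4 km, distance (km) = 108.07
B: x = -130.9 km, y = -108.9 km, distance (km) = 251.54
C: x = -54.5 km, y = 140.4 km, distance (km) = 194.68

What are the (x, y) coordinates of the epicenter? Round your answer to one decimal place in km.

(90.5, 10.5)

Circle about each station: (x + 17.5)² + (y − 14.4)² = 108.07²; (x + 130.9)² + (y + 108.9)² = 251.54²; (x + 54.5)² + (y − 140.4)² = 194.68².
Subtracting the A equation from the B and C equations removes the quadratic terms:
-226.8 x − 246.6 y = -23112.84
-74.0 x + 252.0 y = -4052.38
Solving the 2×2 system: x ≈ 90.5, y ≈ 10.5 km.
Check against A (with the unrounded x, y): √((x + 17.5)²+(y − 14.4)²) = 108.07 ≈ 108.07 km. ✓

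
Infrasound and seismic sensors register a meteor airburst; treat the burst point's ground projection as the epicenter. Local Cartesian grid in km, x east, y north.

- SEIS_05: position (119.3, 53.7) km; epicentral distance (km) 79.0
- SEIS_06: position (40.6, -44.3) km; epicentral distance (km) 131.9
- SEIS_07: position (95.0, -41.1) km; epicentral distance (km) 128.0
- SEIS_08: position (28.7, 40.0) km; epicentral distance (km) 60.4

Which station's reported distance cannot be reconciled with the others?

Solve using three stations at a time. Using SEIS_06, SEIS_07, SEIS_08 (subtract circle equations pairwise → linear system) gives (x, y) ≈ (69.6, 84.3).
Distances from that point to each station vs reported:
  SEIS_05: calculated 58.3 vs reported 79.0 → residual 20.7 km
  SEIS_06: calculated 131.9 vs reported 131.9 → residual 0.0 km
  SEIS_07: calculated 128.0 vs reported 128.0 → residual 0.0 km
  SEIS_08: calculated 60.4 vs reported 60.4 → residual 0.0 km
SEIS_06, SEIS_07, SEIS_08 are mutually consistent (residuals ≈ 0); SEIS_05 is off by 20.7 km.

SEIS_05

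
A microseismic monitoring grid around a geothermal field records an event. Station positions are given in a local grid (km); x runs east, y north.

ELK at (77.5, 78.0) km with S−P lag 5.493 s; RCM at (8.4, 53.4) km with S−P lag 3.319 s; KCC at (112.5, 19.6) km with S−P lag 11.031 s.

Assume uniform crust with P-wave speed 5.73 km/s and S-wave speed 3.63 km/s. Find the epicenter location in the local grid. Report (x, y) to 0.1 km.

Distance from S−P lag: d = Δt · v_P v_S / (v_P − v_S) = Δt · (5.73·3.63)/(5.73−3.63) ≈ 9.9047·Δt.
So d_ELK = 54.41, d_RCM = 32.87, d_KCC = 109.26 km.
Circle about each station: (x − 77.5)² + (y − 78.0)² = 54.41²; (x − 8.4)² + (y − 53.4)² = 32.87²; (x − 112.5)² + (y − 19.6)² = 109.26².
Subtracting the ELK equation from the RCM and KCC equations removes the quadratic terms:
-138.2 x − 49.2 y = -7288.12
70.0 x − 116.8 y = -8027.14
Solving the 2×2 system: x ≈ 23.3, y ≈ 82.7 km.

(23.3, 82.7)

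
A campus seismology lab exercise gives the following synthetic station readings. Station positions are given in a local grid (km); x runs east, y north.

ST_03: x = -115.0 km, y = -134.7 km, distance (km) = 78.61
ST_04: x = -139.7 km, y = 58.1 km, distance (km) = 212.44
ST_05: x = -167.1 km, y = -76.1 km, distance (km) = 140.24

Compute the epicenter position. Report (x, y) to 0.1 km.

Circle about each station: (x + 115.0)² + (y + 134.7)² = 78.61²; (x + 139.7)² + (y − 58.1)² = 212.44²; (x + 167.1)² + (y + 76.1)² = 140.24².
Subtracting pairs of circle equations eliminates x²+y² and gives linear equations (the radical axes):
-49.4 x + 385.6 y = -47428.61
-104.2 x + 117.2 y = -11143.20
Solving the 2×2 system: x ≈ -36.7, y ≈ -127.7 km.

-36.7 km east, -127.7 km north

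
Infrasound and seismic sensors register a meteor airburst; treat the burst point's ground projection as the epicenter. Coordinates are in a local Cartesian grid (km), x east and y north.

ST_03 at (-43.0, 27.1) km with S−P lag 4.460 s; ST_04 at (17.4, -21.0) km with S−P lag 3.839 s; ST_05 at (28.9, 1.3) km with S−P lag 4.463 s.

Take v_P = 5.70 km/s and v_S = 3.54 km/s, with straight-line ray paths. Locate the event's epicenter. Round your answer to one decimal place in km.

x ≈ -12.7 km, y ≈ -1.5 km

Distance from S−P lag: d = Δt · v_P v_S / (v_P − v_S) = Δt · (5.70·3.54)/(5.70−3.54) ≈ 9.3417·Δt.
So d_ST_03 = 41.66, d_ST_04 = 35.86, d_ST_05 = 41.69 km.
Circle about each station: (x + 43.0)² + (y − 27.1)² = 41.66²; (x − 17.4)² + (y + 21.0)² = 35.86²; (x − 28.9)² + (y − 1.3)² = 41.69².
Subtracting the ST_03 equation from the ST_04 and ST_05 equations removes the quadratic terms:
120.8 x − 96.2 y = -1390.03
143.8 x − 51.6 y = -1749.01
Solving the 2×2 system: x ≈ -12.7, y ≈ -1.5 km.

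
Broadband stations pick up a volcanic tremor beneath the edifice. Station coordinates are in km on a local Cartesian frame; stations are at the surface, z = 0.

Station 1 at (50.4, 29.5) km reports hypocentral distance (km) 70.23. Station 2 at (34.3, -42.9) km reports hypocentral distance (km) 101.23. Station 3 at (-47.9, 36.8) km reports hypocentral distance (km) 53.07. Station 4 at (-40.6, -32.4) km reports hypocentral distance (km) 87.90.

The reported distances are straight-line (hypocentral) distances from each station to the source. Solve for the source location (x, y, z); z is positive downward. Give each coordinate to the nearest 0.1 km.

Each station gives a sphere (x−x_i)² + (y−y_i)² + z² = d_i² (stations at z=0).
Subtracting the Station 1 sphere from Station 2 and Station 3: z² cancels, leaving linear equations in x and y:
-32.2 x − 144.8 y = -5708.77
-196.6 x + 14.6 y = 2354.07
Solving: x ≈ -8.899, y ≈ 41.404 km (keep extra digits for the depth step; rounded: -8.9, 41.4).
Then from the Station 1 sphere: z² = 70.23² − (x − 50.4)² − (y − 29.5)² with x = -8.899, y = 41.404, so z ≈ 35.696 ≈ 35.7 km.

(-8.9, 41.4, 35.7)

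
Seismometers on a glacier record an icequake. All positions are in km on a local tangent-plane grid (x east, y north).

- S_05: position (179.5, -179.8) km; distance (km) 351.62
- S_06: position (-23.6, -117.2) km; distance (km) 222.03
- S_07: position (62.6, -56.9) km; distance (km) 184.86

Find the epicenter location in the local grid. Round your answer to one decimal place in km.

Circle about each station: (x − 179.5)² + (y + 179.8)² = 351.62²; (x + 23.6)² + (y + 117.2)² = 222.03²; (x − 62.6)² + (y + 56.9)² = 184.86².
Subtracting pairs of circle equations eliminates x²+y² and gives linear equations (the radical axes):
-406.2 x + 125.2 y = 24083.81
-233.8 x + 245.8 y = 32071.48
Solving the 2×2 system: x ≈ -27.0, y ≈ 104.8 km.

x ≈ -27.0 km, y ≈ 104.8 km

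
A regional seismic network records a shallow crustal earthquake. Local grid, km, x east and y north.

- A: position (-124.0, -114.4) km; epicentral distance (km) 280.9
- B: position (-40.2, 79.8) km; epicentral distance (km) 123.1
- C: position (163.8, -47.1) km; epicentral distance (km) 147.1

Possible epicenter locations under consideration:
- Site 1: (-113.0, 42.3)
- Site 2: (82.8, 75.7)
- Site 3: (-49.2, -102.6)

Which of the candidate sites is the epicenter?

Site 2

For each candidate, compare |candidate − station| to the reported distance:
Site 1: residuals A 123.8, B 41.2, C 143.8 → max 143.8 km
Site 2: residuals A 0.0, B 0.0, C 0.0 → max 0.0 km
Site 3: residuals A 205.2, B 59.5, C 73.0 → max 205.2 km
Only Site 2 has all residuals ≈ 0.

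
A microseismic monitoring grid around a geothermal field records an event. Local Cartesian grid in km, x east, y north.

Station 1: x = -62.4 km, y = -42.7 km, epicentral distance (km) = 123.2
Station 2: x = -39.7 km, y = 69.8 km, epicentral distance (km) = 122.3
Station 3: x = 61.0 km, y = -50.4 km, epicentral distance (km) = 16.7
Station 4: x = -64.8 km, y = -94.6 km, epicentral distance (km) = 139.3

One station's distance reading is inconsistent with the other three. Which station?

Solve using three stations at a time. Using Station 1, Station 3, Station 4 (subtract circle equations pairwise → linear system) gives (x, y) ≈ (60.5, -33.7).
Distances from that point to each station vs reported:
  Station 1: calculated 123.2 vs reported 123.2 → residual 0.0 km
  Station 2: calculated 144.0 vs reported 122.3 → residual 21.7 km
  Station 3: calculated 16.7 vs reported 16.7 → residual 0.0 km
  Station 4: calculated 139.3 vs reported 139.3 → residual 0.0 km
Station 1, Station 3, Station 4 are mutually consistent (residuals ≈ 0); Station 2 is off by 21.7 km.

Station 2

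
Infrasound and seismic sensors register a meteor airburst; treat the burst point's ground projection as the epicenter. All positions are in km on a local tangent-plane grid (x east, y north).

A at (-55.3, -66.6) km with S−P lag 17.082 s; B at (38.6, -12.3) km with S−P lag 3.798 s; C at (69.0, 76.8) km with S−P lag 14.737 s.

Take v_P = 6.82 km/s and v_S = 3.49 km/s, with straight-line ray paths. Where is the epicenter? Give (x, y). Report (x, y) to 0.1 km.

Distance from S−P lag: d = Δt · v_P v_S / (v_P − v_S) = Δt · (6.82·3.49)/(6.82−3.49) ≈ 7.1477·Δt.
So d_A = 122.10, d_B = 27.15, d_C = 105.34 km.
Circle about each station: (x + 55.3)² + (y + 66.6)² = 122.10²; (x − 38.6)² + (y + 12.3)² = 27.15²; (x − 69.0)² + (y − 76.8)² = 105.34².
Subtracting pairs of circle equations eliminates x²+y² and gives linear equations (the radical axes):
187.8 x + 108.6 y = 8318.89
248.6 x + 286.8 y = 6977.48
Solving the 2×2 system: x ≈ 60.6, y ≈ -28.2 km.

x ≈ 60.6 km, y ≈ -28.2 km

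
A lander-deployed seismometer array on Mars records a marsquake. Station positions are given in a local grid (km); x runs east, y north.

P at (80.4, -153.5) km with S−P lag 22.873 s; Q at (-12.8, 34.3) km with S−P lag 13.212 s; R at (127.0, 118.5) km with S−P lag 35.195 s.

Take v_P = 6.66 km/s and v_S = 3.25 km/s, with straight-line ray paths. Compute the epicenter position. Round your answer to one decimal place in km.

-20.6 km east, -49.2 km north

Distance from S−P lag: d = Δt · v_P v_S / (v_P − v_S) = Δt · (6.66·3.25)/(6.66−3.25) ≈ 6.3475·Δt.
So d_P = 145.19, d_Q = 83.86, d_R = 223.40 km.
Circle about each station: (x − 80.4)² + (y + 153.5)² = 145.19²; (x + 12.8)² + (y − 34.3)² = 83.86²; (x − 127.0)² + (y − 118.5)² = 223.40².
Subtracting pairs of circle equations eliminates x²+y² and gives linear equations (the radical axes):
-186.4 x + 375.6 y = -14638.44
93.2 x + 544.0 y = -28682.58
Solving the 2×2 system: x ≈ -20.6, y ≈ -49.2 km.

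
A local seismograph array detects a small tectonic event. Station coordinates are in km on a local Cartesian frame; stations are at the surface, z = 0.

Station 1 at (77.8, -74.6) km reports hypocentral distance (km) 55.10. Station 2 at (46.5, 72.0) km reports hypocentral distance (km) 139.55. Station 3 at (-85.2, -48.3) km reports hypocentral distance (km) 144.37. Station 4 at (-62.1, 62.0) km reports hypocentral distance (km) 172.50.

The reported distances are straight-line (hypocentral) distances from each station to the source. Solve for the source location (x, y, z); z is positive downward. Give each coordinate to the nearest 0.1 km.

Each station gives a sphere (x−x_i)² + (y−y_i)² + z² = d_i² (stations at z=0).
Subtracting the Station 1 sphere from Station 2 and Station 3: z² cancels, leaving linear equations in x and y:
-62.6 x + 293.2 y = -20709.94
-326.0 x + 52.6 y = -19832.76
Solving: x ≈ 51.204, y ≈ -59.702 km (keep extra digits for the depth step; rounded: 51.2, -59.7).
Then from the Station 1 sphere: z² = 55.10² − (x − 77.8)² − (y + 74.6)² with x = 51.204, y = -59.702, so z ≈ 45.899 ≈ 45.9 km.
Check against Station 4 (with the unrounded solution): distance 172.50 ≈ 172.50 km. ✓

(51.2, -59.7, 45.9)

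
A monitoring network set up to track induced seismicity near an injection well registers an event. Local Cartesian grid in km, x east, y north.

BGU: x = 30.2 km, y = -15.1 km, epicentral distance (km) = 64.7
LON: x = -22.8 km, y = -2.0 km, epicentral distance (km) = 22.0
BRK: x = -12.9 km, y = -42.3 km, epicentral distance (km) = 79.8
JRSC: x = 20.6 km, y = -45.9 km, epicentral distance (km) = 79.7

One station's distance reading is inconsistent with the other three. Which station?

Solve using three stations at a time. Using BGU, LON, JRSC (subtract circle equations pairwise → linear system) gives (x, y) ≈ (-24.1, 20.1).
Distances from that point to each station vs reported:
  BGU: calculated 64.7 vs reported 64.7 → residual 0.0 km
  LON: calculated 22.1 vs reported 22.0 → residual 0.1 km
  BRK: calculated 63.4 vs reported 79.8 → residual 16.4 km
  JRSC: calculated 79.7 vs reported 79.7 → residual 0.0 km
BGU, LON, JRSC are mutually consistent (residuals ≈ 0); BRK is off by 16.4 km.

BRK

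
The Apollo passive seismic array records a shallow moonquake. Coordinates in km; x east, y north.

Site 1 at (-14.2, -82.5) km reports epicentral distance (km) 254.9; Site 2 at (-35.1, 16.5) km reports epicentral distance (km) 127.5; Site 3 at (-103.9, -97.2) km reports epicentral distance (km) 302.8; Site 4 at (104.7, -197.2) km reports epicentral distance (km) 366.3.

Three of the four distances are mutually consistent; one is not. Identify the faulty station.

Solve using three stations at a time. Using Site 1, Site 3, Site 4 (subtract circle equations pairwise → linear system) gives (x, y) ≈ (48.1, 164.8).
Distances from that point to each station vs reported:
  Site 1: calculated 255.0 vs reported 254.9 → residual 0.1 km
  Site 2: calculated 170.1 vs reported 127.5 → residual 42.6 km
  Site 3: calculated 302.9 vs reported 302.8 → residual 0.1 km
  Site 4: calculated 366.4 vs reported 366.3 → residual 0.1 km
Site 1, Site 3, Site 4 are mutually consistent (residuals ≈ 0); Site 2 is off by 42.6 km.

Site 2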